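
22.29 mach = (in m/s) 7590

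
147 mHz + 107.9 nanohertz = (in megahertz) 1.47e-07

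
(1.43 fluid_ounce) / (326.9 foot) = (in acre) 1.049e-10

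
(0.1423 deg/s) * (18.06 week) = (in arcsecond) 5.595e+09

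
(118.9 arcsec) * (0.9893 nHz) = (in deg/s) 3.267e-11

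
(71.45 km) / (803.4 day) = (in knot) 0.002001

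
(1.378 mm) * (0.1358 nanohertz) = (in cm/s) 1.871e-11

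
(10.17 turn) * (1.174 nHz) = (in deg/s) 4.298e-06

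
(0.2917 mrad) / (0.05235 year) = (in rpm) 1.687e-09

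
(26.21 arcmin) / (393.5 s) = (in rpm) 0.000185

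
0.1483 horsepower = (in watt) 110.6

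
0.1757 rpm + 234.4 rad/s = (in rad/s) 234.4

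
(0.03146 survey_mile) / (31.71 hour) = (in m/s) 0.0004435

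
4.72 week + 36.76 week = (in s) 2.509e+07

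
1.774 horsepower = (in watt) 1323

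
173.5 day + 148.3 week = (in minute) 1.745e+06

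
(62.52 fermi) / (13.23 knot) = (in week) 1.519e-20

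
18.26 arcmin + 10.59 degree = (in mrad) 190.1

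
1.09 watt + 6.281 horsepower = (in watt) 4685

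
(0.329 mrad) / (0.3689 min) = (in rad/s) 1.486e-05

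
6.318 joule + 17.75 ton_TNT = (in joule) 7.427e+10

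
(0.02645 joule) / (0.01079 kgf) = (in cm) 25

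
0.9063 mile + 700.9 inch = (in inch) 5.812e+04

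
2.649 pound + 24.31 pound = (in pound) 26.96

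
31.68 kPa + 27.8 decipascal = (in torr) 237.6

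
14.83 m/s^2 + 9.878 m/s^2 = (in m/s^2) 24.71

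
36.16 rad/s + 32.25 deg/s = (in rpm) 350.7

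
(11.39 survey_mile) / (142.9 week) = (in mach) 6.229e-07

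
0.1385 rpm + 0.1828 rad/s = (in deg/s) 11.3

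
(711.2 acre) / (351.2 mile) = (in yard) 5.569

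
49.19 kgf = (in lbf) 108.4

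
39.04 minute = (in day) 0.02711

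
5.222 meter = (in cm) 522.2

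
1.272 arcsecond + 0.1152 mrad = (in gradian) 0.007726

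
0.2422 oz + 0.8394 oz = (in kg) 0.03066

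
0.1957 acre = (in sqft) 8525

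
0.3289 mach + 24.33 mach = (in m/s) 8396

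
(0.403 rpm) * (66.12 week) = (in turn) 2.686e+05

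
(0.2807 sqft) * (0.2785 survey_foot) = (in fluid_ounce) 74.85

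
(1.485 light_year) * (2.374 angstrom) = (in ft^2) 3.59e+07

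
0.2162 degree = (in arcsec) 778.3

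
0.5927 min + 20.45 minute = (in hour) 0.3507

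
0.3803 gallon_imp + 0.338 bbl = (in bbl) 0.3489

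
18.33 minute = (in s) 1100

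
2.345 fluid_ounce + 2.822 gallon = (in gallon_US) 2.84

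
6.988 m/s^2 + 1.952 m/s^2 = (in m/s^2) 8.94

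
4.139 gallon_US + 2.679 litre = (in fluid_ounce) 620.4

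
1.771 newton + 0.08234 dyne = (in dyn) 1.771e+05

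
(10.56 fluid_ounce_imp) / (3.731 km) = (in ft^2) 8.656e-07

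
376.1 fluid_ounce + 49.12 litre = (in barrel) 0.3789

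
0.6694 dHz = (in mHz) 66.94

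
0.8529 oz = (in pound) 0.05331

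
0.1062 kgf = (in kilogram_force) 0.1062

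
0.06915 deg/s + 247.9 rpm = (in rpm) 247.9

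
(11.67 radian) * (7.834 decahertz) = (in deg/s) 5.238e+04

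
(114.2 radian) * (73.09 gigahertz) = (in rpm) 7.971e+13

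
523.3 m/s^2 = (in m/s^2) 523.3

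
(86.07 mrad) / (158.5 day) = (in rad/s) 6.285e-09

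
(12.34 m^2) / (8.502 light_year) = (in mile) 9.533e-20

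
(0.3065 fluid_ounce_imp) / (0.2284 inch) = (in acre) 3.709e-07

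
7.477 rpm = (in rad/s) 0.783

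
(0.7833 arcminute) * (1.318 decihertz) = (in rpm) 0.0002868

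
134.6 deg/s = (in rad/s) 2.349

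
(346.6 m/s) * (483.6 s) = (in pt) 4.751e+08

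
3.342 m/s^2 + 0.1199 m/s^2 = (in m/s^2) 3.462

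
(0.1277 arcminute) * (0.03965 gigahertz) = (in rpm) 1.406e+04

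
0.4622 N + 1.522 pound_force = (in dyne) 7.232e+05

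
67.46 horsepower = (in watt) 5.03e+04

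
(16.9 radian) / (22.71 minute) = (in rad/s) 0.0124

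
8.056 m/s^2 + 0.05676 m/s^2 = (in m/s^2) 8.113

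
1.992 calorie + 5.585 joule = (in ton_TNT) 3.327e-09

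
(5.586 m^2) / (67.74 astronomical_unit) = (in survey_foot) 1.808e-12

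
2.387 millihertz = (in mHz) 2.387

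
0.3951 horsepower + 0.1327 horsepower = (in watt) 393.6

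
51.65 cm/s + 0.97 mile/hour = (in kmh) 3.42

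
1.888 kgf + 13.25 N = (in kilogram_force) 3.239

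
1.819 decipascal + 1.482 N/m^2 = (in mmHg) 0.01248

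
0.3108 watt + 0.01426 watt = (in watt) 0.3251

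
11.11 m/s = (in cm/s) 1111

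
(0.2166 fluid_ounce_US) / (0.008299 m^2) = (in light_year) 8.159e-20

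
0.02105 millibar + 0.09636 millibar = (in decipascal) 117.4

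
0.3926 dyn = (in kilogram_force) 4.003e-07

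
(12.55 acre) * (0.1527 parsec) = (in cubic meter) 2.393e+20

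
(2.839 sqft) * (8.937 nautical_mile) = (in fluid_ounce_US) 1.476e+08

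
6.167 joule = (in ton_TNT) 1.474e-09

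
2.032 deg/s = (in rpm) 0.3387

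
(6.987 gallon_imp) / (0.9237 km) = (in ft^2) 0.0003701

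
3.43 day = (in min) 4939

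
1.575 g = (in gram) 1.575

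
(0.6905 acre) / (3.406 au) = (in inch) 2.159e-07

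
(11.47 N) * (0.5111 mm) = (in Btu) 5.556e-06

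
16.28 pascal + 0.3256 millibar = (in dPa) 488.4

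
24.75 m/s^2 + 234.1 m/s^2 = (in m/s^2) 258.9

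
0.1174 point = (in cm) 0.004142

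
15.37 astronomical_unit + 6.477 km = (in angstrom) 2.299e+22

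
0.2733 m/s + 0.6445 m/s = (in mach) 0.002695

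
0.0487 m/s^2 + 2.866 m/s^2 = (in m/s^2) 2.915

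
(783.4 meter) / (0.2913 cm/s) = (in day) 3.113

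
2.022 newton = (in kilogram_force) 0.2062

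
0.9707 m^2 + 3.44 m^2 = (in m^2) 4.411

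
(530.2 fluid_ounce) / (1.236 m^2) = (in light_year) 1.341e-18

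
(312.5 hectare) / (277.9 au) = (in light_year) 7.945e-24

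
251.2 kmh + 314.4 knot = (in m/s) 231.5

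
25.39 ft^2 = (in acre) 0.0005829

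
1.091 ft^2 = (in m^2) 0.1014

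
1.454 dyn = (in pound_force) 3.269e-06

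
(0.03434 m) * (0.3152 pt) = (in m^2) 3.818e-06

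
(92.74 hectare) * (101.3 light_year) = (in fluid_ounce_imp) 3.128e+28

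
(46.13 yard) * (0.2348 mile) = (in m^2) 1.594e+04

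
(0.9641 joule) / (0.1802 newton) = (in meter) 5.35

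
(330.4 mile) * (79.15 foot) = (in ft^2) 1.381e+08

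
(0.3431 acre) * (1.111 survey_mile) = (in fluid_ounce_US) 8.395e+10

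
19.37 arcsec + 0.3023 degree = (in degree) 0.3077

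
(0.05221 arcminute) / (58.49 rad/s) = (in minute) 4.328e-09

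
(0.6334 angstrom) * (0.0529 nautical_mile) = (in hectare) 6.205e-13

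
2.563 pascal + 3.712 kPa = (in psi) 0.5388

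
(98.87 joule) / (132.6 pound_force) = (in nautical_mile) 9.051e-05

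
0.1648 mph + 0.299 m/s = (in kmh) 1.342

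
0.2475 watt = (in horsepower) 0.0003319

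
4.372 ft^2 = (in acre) 0.0001004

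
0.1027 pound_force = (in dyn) 4.568e+04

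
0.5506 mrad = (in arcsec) 113.6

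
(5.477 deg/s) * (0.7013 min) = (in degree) 230.5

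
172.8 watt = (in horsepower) 0.2317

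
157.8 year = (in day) 5.76e+04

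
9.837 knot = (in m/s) 5.061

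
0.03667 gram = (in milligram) 36.67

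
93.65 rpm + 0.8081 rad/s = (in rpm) 101.4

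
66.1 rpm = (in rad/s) 6.922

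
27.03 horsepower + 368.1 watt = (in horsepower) 27.52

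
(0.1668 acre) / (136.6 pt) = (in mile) 8.704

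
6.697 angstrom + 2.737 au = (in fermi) 4.094e+26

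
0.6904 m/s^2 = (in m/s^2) 0.6904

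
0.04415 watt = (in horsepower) 5.921e-05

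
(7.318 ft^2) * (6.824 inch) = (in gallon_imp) 25.92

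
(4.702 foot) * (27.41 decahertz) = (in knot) 763.6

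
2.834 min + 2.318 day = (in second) 2.004e+05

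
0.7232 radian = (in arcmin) 2486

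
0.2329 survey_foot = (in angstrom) 7.099e+08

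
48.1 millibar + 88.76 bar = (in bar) 88.81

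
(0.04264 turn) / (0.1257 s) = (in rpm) 20.35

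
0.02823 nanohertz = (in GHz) 2.823e-20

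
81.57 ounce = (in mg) 2.312e+06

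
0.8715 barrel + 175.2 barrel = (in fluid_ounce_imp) 9.852e+05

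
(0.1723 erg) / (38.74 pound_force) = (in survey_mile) 6.213e-14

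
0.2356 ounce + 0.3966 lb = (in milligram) 1.866e+05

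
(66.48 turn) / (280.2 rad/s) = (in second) 1.491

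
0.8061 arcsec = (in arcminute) 0.01344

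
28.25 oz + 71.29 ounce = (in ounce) 99.54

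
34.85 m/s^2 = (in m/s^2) 34.85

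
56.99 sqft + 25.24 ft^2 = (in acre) 0.001888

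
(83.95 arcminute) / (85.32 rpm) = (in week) 4.519e-09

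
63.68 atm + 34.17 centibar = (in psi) 940.8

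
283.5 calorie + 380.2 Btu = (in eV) 2.511e+24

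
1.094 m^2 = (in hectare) 0.0001094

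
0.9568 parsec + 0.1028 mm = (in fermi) 2.952e+31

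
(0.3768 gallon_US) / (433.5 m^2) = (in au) 2.199e-17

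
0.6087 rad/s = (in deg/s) 34.88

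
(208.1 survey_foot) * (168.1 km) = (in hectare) 1066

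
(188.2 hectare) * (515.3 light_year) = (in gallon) 2.424e+27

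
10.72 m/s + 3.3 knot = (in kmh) 44.7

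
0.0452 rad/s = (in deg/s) 2.59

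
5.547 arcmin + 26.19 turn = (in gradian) 1.048e+04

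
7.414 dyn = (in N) 7.414e-05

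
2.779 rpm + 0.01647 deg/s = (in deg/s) 16.69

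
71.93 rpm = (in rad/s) 7.532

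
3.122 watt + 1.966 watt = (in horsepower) 0.006823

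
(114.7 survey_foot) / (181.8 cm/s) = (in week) 3.18e-05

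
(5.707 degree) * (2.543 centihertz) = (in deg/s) 0.1451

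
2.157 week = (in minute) 2.174e+04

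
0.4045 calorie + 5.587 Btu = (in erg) 5.896e+10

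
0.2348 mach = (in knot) 155.4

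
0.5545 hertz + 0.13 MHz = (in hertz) 1.3e+05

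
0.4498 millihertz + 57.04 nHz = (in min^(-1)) 0.02699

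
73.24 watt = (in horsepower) 0.09822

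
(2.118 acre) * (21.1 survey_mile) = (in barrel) 1.831e+09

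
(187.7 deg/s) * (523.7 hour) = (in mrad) 6.176e+09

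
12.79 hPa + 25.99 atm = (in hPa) 2.635e+04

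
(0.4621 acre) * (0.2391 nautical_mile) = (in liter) 8.281e+08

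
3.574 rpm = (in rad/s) 0.3743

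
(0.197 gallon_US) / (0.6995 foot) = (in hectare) 3.498e-07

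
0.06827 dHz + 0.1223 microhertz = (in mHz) 6.827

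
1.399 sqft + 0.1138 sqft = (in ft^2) 1.513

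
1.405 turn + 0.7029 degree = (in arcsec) 1.823e+06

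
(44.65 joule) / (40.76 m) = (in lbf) 0.2463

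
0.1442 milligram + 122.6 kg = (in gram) 1.226e+05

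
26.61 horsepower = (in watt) 1.984e+04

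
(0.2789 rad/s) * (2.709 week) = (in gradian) 2.909e+07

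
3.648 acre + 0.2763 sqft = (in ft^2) 1.589e+05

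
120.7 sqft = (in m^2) 11.21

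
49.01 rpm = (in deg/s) 294.1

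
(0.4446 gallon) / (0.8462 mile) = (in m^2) 1.236e-06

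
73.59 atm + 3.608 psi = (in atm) 73.84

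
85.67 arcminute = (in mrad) 24.92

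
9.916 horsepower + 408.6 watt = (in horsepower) 10.46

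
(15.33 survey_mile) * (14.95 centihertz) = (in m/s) 3688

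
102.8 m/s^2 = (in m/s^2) 102.8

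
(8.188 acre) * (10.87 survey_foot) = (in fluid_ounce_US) 3.712e+09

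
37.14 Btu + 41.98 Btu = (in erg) 8.348e+11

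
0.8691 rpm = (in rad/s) 0.09101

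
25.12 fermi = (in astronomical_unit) 1.679e-25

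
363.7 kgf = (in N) 3567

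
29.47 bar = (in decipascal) 2.947e+07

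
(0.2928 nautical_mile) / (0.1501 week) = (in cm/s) 0.5973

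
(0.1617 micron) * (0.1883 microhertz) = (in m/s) 3.045e-14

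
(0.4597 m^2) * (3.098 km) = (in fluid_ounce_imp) 5.012e+07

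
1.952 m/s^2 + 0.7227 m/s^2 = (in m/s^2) 2.675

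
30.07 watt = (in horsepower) 0.04032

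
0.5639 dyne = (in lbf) 1.268e-06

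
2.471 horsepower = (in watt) 1843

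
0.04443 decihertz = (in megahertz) 4.443e-09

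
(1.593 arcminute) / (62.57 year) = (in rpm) 2.243e-12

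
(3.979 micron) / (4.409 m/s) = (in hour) 2.507e-10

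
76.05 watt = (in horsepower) 0.102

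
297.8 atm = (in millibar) 3.017e+05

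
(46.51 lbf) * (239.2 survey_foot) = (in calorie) 3605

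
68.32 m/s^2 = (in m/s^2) 68.32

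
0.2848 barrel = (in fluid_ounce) 1531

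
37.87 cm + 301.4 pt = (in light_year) 5.127e-17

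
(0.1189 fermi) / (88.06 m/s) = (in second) 1.35e-18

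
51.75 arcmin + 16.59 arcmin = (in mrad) 19.88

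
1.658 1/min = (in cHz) 2.763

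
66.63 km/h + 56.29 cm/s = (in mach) 0.05601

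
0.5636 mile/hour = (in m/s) 0.252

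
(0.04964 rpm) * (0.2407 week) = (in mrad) 7.567e+05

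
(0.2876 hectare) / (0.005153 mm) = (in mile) 3.468e+05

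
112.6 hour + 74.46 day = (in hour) 1900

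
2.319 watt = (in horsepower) 0.00311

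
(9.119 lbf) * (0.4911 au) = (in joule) 2.98e+12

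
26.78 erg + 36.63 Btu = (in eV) 2.412e+23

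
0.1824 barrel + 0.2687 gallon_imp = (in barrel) 0.1901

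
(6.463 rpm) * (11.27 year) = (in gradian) 1.531e+10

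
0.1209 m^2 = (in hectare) 1.209e-05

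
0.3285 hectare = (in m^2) 3285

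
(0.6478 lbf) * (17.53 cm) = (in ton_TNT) 1.207e-10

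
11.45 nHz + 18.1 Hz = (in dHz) 181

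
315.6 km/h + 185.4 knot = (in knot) 355.8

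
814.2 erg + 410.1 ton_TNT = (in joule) 1.716e+12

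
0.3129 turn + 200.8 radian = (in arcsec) 4.182e+07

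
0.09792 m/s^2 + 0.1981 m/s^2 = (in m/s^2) 0.296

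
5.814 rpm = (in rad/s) 0.6088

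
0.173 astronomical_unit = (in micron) 2.588e+16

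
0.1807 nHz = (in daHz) 1.807e-11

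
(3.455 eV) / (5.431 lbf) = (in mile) 1.424e-23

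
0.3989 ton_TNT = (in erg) 1.669e+16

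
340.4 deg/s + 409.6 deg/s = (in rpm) 125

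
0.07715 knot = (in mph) 0.08878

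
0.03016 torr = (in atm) 3.968e-05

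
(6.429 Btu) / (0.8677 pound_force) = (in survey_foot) 5766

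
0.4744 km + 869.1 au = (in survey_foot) 4.266e+14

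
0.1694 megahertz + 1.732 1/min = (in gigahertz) 0.0001694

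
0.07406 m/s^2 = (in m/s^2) 0.07406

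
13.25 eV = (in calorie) 5.074e-19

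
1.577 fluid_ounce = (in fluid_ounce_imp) 1.641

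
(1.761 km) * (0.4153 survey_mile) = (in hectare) 117.7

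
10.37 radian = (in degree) 594.2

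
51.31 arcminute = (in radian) 0.01493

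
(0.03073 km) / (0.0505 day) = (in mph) 0.01575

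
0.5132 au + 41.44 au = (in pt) 1.779e+16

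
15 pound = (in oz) 240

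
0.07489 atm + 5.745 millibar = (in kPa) 8.163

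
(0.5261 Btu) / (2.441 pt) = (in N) 6.446e+05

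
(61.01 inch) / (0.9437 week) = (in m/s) 2.715e-06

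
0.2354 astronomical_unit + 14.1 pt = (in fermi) 3.522e+25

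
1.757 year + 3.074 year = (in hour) 4.232e+04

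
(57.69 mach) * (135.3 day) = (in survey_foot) 7.534e+11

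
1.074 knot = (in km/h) 1.989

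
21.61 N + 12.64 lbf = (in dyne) 7.784e+06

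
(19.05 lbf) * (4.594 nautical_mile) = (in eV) 4.5e+24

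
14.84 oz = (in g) 420.7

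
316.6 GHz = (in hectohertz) 3.166e+09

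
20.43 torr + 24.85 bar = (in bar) 24.88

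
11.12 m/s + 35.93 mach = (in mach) 35.96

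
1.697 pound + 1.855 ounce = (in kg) 0.8223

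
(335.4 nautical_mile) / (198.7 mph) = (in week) 0.01156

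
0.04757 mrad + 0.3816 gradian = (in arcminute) 20.77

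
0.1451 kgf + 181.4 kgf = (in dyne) 1.78e+08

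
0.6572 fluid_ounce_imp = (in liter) 0.01867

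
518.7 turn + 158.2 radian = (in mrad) 3.417e+06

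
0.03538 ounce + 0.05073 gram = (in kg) 0.001054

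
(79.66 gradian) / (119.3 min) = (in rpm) 0.001669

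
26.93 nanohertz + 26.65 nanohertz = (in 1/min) 3.215e-06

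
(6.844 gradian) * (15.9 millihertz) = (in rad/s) 0.001709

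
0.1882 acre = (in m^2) 761.6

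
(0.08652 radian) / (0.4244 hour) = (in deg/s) 0.003245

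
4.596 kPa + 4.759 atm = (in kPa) 486.8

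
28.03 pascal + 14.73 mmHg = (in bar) 0.01992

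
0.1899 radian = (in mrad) 189.9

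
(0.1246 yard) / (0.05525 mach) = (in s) 0.006056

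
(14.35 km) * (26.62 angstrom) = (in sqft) 0.0004112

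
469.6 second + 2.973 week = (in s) 1.799e+06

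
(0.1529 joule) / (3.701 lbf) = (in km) 9.288e-06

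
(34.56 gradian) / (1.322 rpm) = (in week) 6.484e-06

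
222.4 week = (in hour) 3.736e+04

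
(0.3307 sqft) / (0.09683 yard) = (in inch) 13.66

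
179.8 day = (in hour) 4315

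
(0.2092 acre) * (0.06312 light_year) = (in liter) 5.056e+20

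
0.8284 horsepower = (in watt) 617.7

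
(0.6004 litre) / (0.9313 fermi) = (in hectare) 6.447e+07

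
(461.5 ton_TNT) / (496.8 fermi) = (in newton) 3.887e+24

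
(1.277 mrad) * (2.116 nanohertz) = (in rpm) 2.58e-11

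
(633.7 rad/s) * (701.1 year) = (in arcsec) 2.89e+18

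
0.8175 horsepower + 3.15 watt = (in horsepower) 0.8217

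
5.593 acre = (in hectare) 2.263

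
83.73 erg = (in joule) 8.373e-06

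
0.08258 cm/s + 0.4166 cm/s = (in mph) 0.01117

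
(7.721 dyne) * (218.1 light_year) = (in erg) 1.593e+21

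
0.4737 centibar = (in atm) 0.004675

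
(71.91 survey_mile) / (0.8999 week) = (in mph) 0.4756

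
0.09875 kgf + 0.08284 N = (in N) 1.051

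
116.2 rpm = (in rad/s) 12.17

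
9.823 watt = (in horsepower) 0.01317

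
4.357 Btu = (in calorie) 1099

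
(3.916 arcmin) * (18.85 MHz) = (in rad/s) 2.147e+04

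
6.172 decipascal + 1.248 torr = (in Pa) 167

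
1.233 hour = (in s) 4439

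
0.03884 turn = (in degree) 13.98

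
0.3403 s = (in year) 1.079e-08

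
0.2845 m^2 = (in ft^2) 3.062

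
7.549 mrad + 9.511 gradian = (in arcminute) 539.5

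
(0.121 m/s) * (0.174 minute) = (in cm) 126.3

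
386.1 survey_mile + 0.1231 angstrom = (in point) 1.761e+09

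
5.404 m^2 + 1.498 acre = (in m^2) 6068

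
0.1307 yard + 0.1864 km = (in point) 5.287e+05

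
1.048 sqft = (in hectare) 9.736e-06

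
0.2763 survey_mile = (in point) 1.26e+06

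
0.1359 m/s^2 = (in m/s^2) 0.1359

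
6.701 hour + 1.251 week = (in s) 7.807e+05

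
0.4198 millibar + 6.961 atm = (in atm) 6.961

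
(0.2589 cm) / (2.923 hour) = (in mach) 7.226e-10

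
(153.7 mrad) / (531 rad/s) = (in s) 0.0002895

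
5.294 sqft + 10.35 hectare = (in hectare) 10.35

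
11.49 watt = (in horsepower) 0.01541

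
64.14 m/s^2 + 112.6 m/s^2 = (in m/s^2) 176.7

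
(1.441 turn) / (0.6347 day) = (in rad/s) 0.0001651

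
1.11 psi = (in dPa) 7.653e+04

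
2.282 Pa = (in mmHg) 0.01712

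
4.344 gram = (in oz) 0.1532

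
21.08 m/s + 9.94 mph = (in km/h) 91.88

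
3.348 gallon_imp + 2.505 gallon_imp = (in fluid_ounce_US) 899.7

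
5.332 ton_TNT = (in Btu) 2.114e+07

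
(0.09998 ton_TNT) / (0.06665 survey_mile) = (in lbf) 8.767e+05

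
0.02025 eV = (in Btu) 3.075e-24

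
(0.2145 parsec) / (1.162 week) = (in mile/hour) 2.107e+10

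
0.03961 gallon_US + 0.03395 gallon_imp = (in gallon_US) 0.08038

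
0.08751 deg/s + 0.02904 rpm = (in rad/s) 0.004568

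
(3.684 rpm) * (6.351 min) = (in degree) 8423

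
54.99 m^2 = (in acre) 0.01359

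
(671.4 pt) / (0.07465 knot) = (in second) 6.168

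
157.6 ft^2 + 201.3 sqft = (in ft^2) 358.9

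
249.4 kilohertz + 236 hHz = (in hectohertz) 2730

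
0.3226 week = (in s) 1.951e+05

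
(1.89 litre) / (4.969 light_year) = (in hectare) 4.02e-24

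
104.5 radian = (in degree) 5987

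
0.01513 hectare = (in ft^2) 1629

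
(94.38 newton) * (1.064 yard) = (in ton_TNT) 2.195e-08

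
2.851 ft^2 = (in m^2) 0.2649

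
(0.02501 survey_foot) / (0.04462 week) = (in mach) 8.296e-10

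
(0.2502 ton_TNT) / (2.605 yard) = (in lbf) 9.88e+07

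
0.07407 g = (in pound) 0.0001633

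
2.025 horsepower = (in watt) 1510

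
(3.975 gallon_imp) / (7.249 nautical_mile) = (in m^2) 1.346e-06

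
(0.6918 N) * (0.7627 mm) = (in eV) 3.293e+15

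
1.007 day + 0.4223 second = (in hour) 24.17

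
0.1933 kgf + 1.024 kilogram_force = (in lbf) 2.684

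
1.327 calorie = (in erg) 5.552e+07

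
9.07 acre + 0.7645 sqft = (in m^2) 3.671e+04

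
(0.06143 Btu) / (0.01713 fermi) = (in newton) 3.784e+18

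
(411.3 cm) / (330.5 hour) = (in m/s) 3.457e-06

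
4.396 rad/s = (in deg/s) 251.9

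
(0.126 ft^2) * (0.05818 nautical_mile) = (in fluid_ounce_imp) 4.439e+04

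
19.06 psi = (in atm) 1.297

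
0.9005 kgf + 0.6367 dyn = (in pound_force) 1.985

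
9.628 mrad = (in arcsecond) 1986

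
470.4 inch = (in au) 7.987e-11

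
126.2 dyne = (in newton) 0.001262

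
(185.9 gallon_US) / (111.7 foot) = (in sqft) 0.2225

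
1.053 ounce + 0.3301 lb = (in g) 179.6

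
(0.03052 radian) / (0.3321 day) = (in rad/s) 1.064e-06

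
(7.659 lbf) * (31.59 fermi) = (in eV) 6.717e+06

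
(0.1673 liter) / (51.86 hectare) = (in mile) 2.005e-13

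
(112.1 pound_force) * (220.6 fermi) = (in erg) 0.0011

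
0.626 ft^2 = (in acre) 1.437e-05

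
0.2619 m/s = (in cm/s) 26.19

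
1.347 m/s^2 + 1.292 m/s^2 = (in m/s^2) 2.639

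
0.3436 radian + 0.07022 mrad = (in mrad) 343.7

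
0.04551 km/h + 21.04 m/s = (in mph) 47.09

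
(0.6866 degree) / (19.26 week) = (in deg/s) 5.894e-08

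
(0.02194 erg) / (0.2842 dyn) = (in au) 5.16e-15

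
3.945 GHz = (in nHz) 3.945e+18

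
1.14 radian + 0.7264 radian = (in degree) 106.9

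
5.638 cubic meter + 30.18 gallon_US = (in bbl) 36.18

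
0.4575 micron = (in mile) 2.843e-10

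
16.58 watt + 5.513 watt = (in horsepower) 0.02963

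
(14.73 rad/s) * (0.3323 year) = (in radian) 1.544e+08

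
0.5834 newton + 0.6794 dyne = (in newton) 0.5834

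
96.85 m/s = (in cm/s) 9685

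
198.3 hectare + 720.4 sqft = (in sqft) 2.135e+07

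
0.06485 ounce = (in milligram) 1838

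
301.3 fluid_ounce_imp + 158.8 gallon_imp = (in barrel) 4.595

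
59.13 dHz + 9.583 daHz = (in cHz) 1.017e+04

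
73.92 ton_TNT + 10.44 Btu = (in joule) 3.093e+11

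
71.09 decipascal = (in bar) 7.109e-05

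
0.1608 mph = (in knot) 0.1397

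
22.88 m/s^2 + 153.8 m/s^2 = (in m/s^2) 176.7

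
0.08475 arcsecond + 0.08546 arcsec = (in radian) 8.252e-07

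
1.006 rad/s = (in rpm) 9.607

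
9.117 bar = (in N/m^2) 9.117e+05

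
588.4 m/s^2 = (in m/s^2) 588.4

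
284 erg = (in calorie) 6.788e-06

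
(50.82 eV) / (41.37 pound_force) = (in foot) 1.452e-19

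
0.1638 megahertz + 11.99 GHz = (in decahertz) 1.199e+09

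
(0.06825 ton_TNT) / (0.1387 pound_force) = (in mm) 4.628e+11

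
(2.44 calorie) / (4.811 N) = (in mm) 2122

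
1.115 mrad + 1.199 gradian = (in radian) 0.01995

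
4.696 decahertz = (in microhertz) 4.696e+07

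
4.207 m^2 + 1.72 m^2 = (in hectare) 0.0005927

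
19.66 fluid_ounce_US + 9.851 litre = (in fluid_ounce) 352.8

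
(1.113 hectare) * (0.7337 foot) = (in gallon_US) 6.575e+05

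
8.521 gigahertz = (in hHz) 8.521e+07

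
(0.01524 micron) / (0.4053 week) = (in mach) 1.826e-16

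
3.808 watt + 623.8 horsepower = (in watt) 4.652e+05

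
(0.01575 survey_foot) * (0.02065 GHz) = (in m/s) 9.913e+04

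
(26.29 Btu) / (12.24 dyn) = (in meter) 2.266e+08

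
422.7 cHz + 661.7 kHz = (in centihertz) 6.617e+07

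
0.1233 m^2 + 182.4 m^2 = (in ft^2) 1965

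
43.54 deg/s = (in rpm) 7.257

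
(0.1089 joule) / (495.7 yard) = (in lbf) 5.401e-05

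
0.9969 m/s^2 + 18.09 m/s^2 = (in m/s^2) 19.09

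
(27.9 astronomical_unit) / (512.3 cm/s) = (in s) 8.147e+11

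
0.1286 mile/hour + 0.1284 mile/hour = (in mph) 0.257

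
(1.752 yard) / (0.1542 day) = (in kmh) 0.0004329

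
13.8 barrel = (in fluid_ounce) 7.419e+04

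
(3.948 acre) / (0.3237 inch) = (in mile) 1207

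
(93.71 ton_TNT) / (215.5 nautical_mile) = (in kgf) 1.002e+05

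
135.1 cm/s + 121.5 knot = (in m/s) 63.86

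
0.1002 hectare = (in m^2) 1002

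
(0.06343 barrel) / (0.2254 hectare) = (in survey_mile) 2.78e-09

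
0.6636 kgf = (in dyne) 6.508e+05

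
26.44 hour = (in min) 1586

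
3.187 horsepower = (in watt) 2377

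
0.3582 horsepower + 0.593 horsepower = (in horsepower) 0.9512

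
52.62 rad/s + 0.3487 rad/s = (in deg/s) 3035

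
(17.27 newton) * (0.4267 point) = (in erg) 2.6e+04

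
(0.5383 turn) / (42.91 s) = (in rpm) 0.7527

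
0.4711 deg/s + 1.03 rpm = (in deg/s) 6.651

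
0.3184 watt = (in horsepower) 0.000427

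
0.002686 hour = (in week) 1.599e-05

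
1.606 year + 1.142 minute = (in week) 83.74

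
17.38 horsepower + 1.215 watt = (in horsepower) 17.38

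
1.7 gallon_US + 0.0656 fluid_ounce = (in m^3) 0.006437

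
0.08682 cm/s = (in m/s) 0.0008682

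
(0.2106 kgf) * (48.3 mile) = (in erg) 1.605e+12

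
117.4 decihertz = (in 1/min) 704.4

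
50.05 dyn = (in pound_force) 0.0001125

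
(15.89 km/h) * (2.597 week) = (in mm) 6.933e+09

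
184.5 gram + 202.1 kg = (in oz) 7135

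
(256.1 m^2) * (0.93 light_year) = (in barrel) 1.417e+19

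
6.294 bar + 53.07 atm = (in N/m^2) 6.007e+06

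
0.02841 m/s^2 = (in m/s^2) 0.02841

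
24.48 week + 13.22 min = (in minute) 2.468e+05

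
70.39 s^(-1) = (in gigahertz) 7.039e-08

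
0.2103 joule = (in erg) 2.103e+06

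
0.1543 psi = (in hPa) 10.64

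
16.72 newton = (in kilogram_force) 1.705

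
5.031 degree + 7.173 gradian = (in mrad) 200.5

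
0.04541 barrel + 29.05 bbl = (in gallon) 1222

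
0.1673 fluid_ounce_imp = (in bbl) 2.99e-05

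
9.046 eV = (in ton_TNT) 3.464e-28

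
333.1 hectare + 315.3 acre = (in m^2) 4.607e+06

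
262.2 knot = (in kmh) 485.6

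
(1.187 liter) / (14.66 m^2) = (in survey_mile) 5.031e-08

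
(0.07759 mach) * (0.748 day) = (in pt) 4.84e+09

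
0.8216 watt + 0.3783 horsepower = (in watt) 282.9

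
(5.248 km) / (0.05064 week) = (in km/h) 0.6169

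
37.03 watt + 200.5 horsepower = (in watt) 1.495e+05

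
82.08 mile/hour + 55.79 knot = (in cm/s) 6539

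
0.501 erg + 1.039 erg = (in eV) 9.612e+11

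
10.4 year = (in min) 5.466e+06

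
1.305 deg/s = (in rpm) 0.2175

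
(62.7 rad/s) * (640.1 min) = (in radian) 2.408e+06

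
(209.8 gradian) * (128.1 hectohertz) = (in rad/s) 4.222e+04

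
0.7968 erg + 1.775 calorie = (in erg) 7.427e+07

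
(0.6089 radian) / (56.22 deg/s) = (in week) 1.026e-06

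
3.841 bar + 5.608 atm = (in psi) 138.1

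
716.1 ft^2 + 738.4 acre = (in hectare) 298.8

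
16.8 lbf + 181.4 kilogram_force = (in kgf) 189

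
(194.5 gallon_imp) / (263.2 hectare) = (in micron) 0.3359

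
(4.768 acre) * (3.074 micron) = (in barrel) 0.3731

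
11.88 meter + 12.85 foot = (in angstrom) 1.58e+11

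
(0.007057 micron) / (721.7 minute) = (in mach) 4.786e-16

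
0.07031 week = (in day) 0.4922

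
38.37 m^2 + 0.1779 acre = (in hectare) 0.07583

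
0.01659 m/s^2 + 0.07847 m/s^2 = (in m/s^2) 0.09506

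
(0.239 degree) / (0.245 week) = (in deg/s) 1.613e-06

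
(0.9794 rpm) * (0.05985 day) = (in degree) 3.039e+04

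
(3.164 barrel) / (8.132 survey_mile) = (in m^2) 3.844e-05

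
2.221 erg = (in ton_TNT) 5.308e-17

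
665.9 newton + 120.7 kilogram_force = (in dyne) 1.85e+08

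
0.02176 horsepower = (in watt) 16.23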